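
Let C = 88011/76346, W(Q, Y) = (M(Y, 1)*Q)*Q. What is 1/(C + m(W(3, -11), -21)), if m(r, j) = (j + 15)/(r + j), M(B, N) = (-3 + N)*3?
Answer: 1908650/2352967 ≈ 0.81117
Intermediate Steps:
M(B, N) = -9 + 3*N
W(Q, Y) = -6*Q**2 (W(Q, Y) = ((-9 + 3*1)*Q)*Q = ((-9 + 3)*Q)*Q = (-6*Q)*Q = -6*Q**2)
C = 88011/76346 (C = 88011*(1/76346) = 88011/76346 ≈ 1.1528)
m(r, j) = (15 + j)/(j + r)
1/(C + m(W(3, -11), -21)) = 1/(88011/76346 + (15 - 21)/(-21 - 6*3**2)) = 1/(88011/76346 - 6/(-21 - 6*9)) = 1/(88011/76346 - 6/(-21 - 54)) = 1/(88011/76346 - 6/(-75)) = 1/(88011/76346 - 1/75*(-6)) = 1/(88011/76346 + 2/25) = 1/(2352967/1908650) = 1908650/2352967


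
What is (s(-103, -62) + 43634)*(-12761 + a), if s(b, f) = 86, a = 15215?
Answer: 107288880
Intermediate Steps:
(s(-103, -62) + 43634)*(-12761 + a) = (86 + 43634)*(-12761 + 15215) = 43720*2454 = 107288880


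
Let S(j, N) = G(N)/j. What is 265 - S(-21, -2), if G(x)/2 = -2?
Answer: 5561/21 ≈ 264.81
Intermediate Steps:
G(x) = -4 (G(x) = 2*(-2) = -4)
S(j, N) = -4/j
265 - S(-21, -2) = 265 - (-4)/(-21) = 265 - (-4)*(-1)/21 = 265 - 1*4/21 = 265 - 4/21 = 5561/21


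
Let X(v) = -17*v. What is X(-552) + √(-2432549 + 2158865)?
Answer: 9384 + 2*I*√68421 ≈ 9384.0 + 523.15*I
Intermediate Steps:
X(-552) + √(-2432549 + 2158865) = -17*(-552) + √(-2432549 + 2158865) = 9384 + √(-273684) = 9384 + 2*I*√68421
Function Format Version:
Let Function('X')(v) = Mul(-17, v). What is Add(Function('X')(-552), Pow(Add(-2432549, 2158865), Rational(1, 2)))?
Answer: Add(9384, Mul(2, I, Pow(68421, Rational(1, 2)))) ≈ Add(9384.0, Mul(523.15, I))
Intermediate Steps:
Add(Function('X')(-552), Pow(Add(-2432549, 2158865), Rational(1, 2))) = Add(Mul(-17, -552), Pow(Add(-2432549, 2158865), Rational(1, 2))) = Add(9384, Pow(-273684, Rational(1, 2))) = Add(9384, Mul(2, I, Pow(68421, Rational(1, 2))))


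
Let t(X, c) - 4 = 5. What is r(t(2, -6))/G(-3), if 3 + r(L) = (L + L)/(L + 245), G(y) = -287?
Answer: 372/36449 ≈ 0.010206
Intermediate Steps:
t(X, c) = 9 (t(X, c) = 4 + 5 = 9)
r(L) = -3 + 2*L/(245 + L) (r(L) = -3 + (L + L)/(L + 245) = -3 + (2*L)/(245 + L) = -3 + 2*L/(245 + L))
r(t(2, -6))/G(-3) = ((-735 - 1*9)/(245 + 9))/(-287) = ((-735 - 9)/254)*(-1/287) = ((1/254)*(-744))*(-1/287) = -372/127*(-1/287) = 372/36449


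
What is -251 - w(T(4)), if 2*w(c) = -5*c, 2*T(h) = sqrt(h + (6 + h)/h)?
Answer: -251 + 5*sqrt(26)/8 ≈ -247.81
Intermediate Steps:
T(h) = sqrt(h + (6 + h)/h)/2
w(c) = -5*c/2 (w(c) = (-5*c)/2 = -5*c/2)
-251 - w(T(4)) = -251 - (-5)*sqrt(1 + 4 + 6/4)/2/2 = -251 - (-5)*sqrt(1 + 4 + 6*(1/4))/2/2 = -251 - (-5)*sqrt(1 + 4 + 3/2)/2/2 = -251 - (-5)*sqrt(13/2)/2/2 = -251 - (-5)*(sqrt(26)/2)/2/2 = -251 - (-5)*sqrt(26)/4/2 = -251 - (-5)*sqrt(26)/8 = -251 + 5*sqrt(26)/8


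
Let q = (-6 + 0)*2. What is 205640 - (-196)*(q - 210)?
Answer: 162128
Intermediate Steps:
q = -12 (q = -6*2 = -12)
205640 - (-196)*(q - 210) = 205640 - (-196)*(-12 - 210) = 205640 - (-196)*(-222) = 205640 - 1*43512 = 205640 - 43512 = 162128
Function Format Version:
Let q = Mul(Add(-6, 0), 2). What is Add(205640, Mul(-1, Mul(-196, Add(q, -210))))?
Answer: 162128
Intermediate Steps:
q = -12 (q = Mul(-6, 2) = -12)
Add(205640, Mul(-1, Mul(-196, Add(q, -210)))) = Add(205640, Mul(-1, Mul(-196, Add(-12, -210)))) = Add(205640, Mul(-1, Mul(-196, -222))) = Add(205640, Mul(-1, 43512)) = Add(205640, -43512) = 162128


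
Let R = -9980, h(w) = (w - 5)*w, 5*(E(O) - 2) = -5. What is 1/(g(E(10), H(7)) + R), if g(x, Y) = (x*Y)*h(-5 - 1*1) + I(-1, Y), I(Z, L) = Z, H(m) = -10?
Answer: -1/10641 ≈ -9.3976e-5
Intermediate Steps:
E(O) = 1 (E(O) = 2 + (⅕)*(-5) = 2 - 1 = 1)
h(w) = w*(-5 + w) (h(w) = (-5 + w)*w = w*(-5 + w))
g(x, Y) = -1 + 66*Y*x (g(x, Y) = (x*Y)*((-5 - 1*1)*(-5 + (-5 - 1*1))) - 1 = (Y*x)*((-5 - 1)*(-5 + (-5 - 1))) - 1 = (Y*x)*(-6*(-5 - 6)) - 1 = (Y*x)*(-6*(-11)) - 1 = (Y*x)*66 - 1 = 66*Y*x - 1 = -1 + 66*Y*x)
1/(g(E(10), H(7)) + R) = 1/((-1 + 66*(-10)*1) - 9980) = 1/((-1 - 660) - 9980) = 1/(-661 - 9980) = 1/(-10641) = -1/10641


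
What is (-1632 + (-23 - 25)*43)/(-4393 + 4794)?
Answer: -3696/401 ≈ -9.2169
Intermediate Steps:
(-1632 + (-23 - 25)*43)/(-4393 + 4794) = (-1632 - 48*43)/401 = (-1632 - 2064)*(1/401) = -3696*1/401 = -3696/401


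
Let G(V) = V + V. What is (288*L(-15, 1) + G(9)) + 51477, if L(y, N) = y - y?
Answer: 51495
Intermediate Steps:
L(y, N) = 0
G(V) = 2*V
(288*L(-15, 1) + G(9)) + 51477 = (288*0 + 2*9) + 51477 = (0 + 18) + 51477 = 18 + 51477 = 51495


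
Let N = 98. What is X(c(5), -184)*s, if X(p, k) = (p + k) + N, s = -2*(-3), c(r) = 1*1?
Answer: -510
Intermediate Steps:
c(r) = 1
s = 6
X(p, k) = 98 + k + p (X(p, k) = (p + k) + 98 = (k + p) + 98 = 98 + k + p)
X(c(5), -184)*s = (98 - 184 + 1)*6 = -85*6 = -510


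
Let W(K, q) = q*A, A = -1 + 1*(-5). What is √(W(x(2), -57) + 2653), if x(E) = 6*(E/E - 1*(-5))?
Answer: √2995 ≈ 54.727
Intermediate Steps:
A = -6 (A = -1 - 5 = -6)
x(E) = 36 (x(E) = 6*(1 + 5) = 6*6 = 36)
W(K, q) = -6*q (W(K, q) = q*(-6) = -6*q)
√(W(x(2), -57) + 2653) = √(-6*(-57) + 2653) = √(342 + 2653) = √2995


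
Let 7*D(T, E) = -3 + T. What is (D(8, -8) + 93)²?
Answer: 430336/49 ≈ 8782.4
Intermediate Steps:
D(T, E) = -3/7 + T/7 (D(T, E) = (-3 + T)/7 = -3/7 + T/7)
(D(8, -8) + 93)² = ((-3/7 + (⅐)*8) + 93)² = ((-3/7 + 8/7) + 93)² = (5/7 + 93)² = (656/7)² = 430336/49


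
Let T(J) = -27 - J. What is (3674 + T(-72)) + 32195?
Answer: 35914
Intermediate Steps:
(3674 + T(-72)) + 32195 = (3674 + (-27 - 1*(-72))) + 32195 = (3674 + (-27 + 72)) + 32195 = (3674 + 45) + 32195 = 3719 + 32195 = 35914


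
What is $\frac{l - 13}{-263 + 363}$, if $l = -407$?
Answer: $- \frac{21}{5} \approx -4.2$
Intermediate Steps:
$\frac{l - 13}{-263 + 363} = \frac{-407 - 13}{-263 + 363} = - \frac{420}{100} = \left(-420\right) \frac{1}{100} = - \frac{21}{5}$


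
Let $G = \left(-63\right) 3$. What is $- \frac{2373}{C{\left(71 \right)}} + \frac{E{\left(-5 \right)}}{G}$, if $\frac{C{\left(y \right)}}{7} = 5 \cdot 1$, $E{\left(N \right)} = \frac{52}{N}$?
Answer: $- \frac{64019}{945} \approx -67.745$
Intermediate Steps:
$G = -189$
$C{\left(y \right)} = 35$ ($C{\left(y \right)} = 7 \cdot 5 \cdot 1 = 7 \cdot 5 = 35$)
$- \frac{2373}{C{\left(71 \right)}} + \frac{E{\left(-5 \right)}}{G} = - \frac{2373}{35} + \frac{52 \frac{1}{-5}}{-189} = \left(-2373\right) \frac{1}{35} + 52 \left(- \frac{1}{5}\right) \left(- \frac{1}{189}\right) = - \frac{339}{5} - - \frac{52}{945} = - \frac{339}{5} + \frac{52}{945} = - \frac{64019}{945}$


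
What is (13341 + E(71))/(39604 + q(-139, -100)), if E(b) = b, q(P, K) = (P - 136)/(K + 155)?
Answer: 1916/5657 ≈ 0.33870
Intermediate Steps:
q(P, K) = (-136 + P)/(155 + K)
(13341 + E(71))/(39604 + q(-139, -100)) = (13341 + 71)/(39604 + (-136 - 139)/(155 - 100)) = 13412/(39604 - 275/55) = 13412/(39604 + (1/55)*(-275)) = 13412/(39604 - 5) = 13412/39599 = 13412*(1/39599) = 1916/5657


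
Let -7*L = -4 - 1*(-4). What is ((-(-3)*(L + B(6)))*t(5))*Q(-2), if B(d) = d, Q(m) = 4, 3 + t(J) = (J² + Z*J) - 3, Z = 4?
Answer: 2808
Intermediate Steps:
t(J) = -6 + J² + 4*J (t(J) = -3 + ((J² + 4*J) - 3) = -3 + (-3 + J² + 4*J) = -6 + J² + 4*J)
L = 0 (L = -(-4 - 1*(-4))/7 = -(-4 + 4)/7 = -⅐*0 = 0)
((-(-3)*(L + B(6)))*t(5))*Q(-2) = ((-(-3)*(0 + 6))*(-6 + 5² + 4*5))*4 = ((-(-3)*6)*(-6 + 25 + 20))*4 = (-1*(-18)*39)*4 = (18*39)*4 = 702*4 = 2808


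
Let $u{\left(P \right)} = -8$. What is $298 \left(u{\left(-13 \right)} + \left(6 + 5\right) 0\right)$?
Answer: $-2384$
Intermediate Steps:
$298 \left(u{\left(-13 \right)} + \left(6 + 5\right) 0\right) = 298 \left(-8 + \left(6 + 5\right) 0\right) = 298 \left(-8 + 11 \cdot 0\right) = 298 \left(-8 + 0\right) = 298 \left(-8\right) = -2384$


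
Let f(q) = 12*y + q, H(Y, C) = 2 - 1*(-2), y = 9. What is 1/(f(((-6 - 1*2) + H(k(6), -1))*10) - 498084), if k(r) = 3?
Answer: -1/498016 ≈ -2.0080e-6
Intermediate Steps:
H(Y, C) = 4 (H(Y, C) = 2 + 2 = 4)
f(q) = 108 + q (f(q) = 12*9 + q = 108 + q)
1/(f(((-6 - 1*2) + H(k(6), -1))*10) - 498084) = 1/((108 + ((-6 - 1*2) + 4)*10) - 498084) = 1/((108 + ((-6 - 2) + 4)*10) - 498084) = 1/((108 + (-8 + 4)*10) - 498084) = 1/((108 - 4*10) - 498084) = 1/((108 - 40) - 498084) = 1/(68 - 498084) = 1/(-498016) = -1/498016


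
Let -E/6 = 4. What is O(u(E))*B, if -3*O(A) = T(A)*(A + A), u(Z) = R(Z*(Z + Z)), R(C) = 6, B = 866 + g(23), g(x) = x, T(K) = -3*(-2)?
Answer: -21336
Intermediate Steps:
E = -24 (E = -6*4 = -24)
T(K) = 6
B = 889 (B = 866 + 23 = 889)
u(Z) = 6
O(A) = -4*A (O(A) = -2*(A + A) = -2*2*A = -4*A)
O(u(E))*B = -4*6*889 = -24*889 = -21336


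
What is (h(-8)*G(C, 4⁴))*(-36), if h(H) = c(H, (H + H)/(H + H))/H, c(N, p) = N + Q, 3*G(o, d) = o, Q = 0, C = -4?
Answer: 48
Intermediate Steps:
G(o, d) = o/3
c(N, p) = N (c(N, p) = N + 0 = N)
h(H) = 1 (h(H) = H/H = 1)
(h(-8)*G(C, 4⁴))*(-36) = (1*((⅓)*(-4)))*(-36) = (1*(-4/3))*(-36) = -4/3*(-36) = 48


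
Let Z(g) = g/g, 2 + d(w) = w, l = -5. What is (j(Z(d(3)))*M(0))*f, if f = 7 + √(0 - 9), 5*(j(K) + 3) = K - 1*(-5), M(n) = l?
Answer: 63 + 27*I ≈ 63.0 + 27.0*I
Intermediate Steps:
d(w) = -2 + w
M(n) = -5
Z(g) = 1
j(K) = -2 + K/5 (j(K) = -3 + (K - 1*(-5))/5 = -3 + (K + 5)/5 = -3 + (5 + K)/5 = -3 + (1 + K/5) = -2 + K/5)
f = 7 + 3*I (f = 7 + √(-9) = 7 + 3*I ≈ 7.0 + 3.0*I)
(j(Z(d(3)))*M(0))*f = ((-2 + (⅕)*1)*(-5))*(7 + 3*I) = ((-2 + ⅕)*(-5))*(7 + 3*I) = (-9/5*(-5))*(7 + 3*I) = 9*(7 + 3*I) = 63 + 27*I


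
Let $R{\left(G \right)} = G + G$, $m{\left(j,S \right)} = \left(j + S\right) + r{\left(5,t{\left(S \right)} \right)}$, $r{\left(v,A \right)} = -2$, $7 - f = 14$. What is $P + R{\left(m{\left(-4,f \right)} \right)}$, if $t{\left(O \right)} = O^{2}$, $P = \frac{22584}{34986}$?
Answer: $- \frac{147842}{5831} \approx -25.354$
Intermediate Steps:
$f = -7$ ($f = 7 - 14 = -7$)
$P = \frac{3764}{5831}$ ($P = 22584 \cdot \frac{1}{34986} = \frac{3764}{5831} \approx 0.64552$)
$m{\left(j,S \right)} = -2 + S + j$ ($m{\left(j,S \right)} = \left(j + S\right) - 2 = \left(S + j\right) - 2 = -2 + S + j$)
$R{\left(G \right)} = 2 G$
$P + R{\left(m{\left(-4,f \right)} \right)} = \frac{3764}{5831} + 2 \left(-2 - 7 - 4\right) = \frac{3764}{5831} + 2 \left(-13\right) = \frac{3764}{5831} - 26 = - \frac{147842}{5831}$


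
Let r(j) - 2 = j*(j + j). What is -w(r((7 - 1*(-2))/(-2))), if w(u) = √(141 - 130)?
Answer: -√11 ≈ -3.3166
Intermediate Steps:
r(j) = 2 + 2*j² (r(j) = 2 + j*(j + j) = 2 + j*(2*j) = 2 + 2*j²)
w(u) = √11
-w(r((7 - 1*(-2))/(-2))) = -√11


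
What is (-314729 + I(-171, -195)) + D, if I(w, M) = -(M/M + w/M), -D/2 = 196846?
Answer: -46047487/65 ≈ -7.0842e+5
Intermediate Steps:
D = -393692 (D = -2*196846 = -393692)
I(w, M) = -1 - w/M (I(w, M) = -(1 + w/M) = -1 - w/M)
(-314729 + I(-171, -195)) + D = (-314729 + (-1*(-195) - 1*(-171))/(-195)) - 393692 = (-314729 - (195 + 171)/195) - 393692 = (-314729 - 1/195*366) - 393692 = (-314729 - 122/65) - 393692 = -20457507/65 - 393692 = -46047487/65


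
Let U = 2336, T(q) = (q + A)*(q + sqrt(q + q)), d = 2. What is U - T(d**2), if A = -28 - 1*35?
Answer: 2572 + 118*sqrt(2) ≈ 2738.9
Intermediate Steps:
A = -63 (A = -28 - 35 = -63)
T(q) = (-63 + q)*(q + sqrt(2)*sqrt(q)) (T(q) = (q - 63)*(q + sqrt(q + q)) = (-63 + q)*(q + sqrt(2*q)) = (-63 + q)*(q + sqrt(2)*sqrt(q)))
U - T(d**2) = 2336 - ((2**2)**2 - 63*2**2 + sqrt(2)*(2**2)**(3/2) - 63*sqrt(2)*sqrt(2**2)) = 2336 - (4**2 - 63*4 + sqrt(2)*4**(3/2) - 63*sqrt(2)*sqrt(4)) = 2336 - (16 - 252 + sqrt(2)*8 - 63*sqrt(2)*2) = 2336 - (16 - 252 + 8*sqrt(2) - 126*sqrt(2)) = 2336 - (-236 - 118*sqrt(2)) = 2336 + (236 + 118*sqrt(2)) = 2572 + 118*sqrt(2)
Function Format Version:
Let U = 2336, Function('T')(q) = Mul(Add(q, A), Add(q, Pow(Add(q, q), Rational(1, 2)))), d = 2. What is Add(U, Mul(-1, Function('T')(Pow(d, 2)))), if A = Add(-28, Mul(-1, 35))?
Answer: Add(2572, Mul(118, Pow(2, Rational(1, 2)))) ≈ 2738.9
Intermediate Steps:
A = -63 (A = Add(-28, -35) = -63)
Function('T')(q) = Mul(Add(-63, q), Add(q, Mul(Pow(2, Rational(1, 2)), Pow(q, Rational(1, 2))))) (Function('T')(q) = Mul(Add(q, -63), Add(q, Pow(Add(q, q), Rational(1, 2)))) = Mul(Add(-63, q), Add(q, Pow(Mul(2, q), Rational(1, 2)))) = Mul(Add(-63, q), Add(q, Mul(Pow(2, Rational(1, 2)), Pow(q, Rational(1, 2))))))
Add(U, Mul(-1, Function('T')(Pow(d, 2)))) = Add(2336, Mul(-1, Add(Pow(Pow(2, 2), 2), Mul(-63, Pow(2, 2)), Mul(Pow(2, Rational(1, 2)), Pow(Pow(2, 2), Rational(3, 2))), Mul(-63, Pow(2, Rational(1, 2)), Pow(Pow(2, 2), Rational(1, 2)))))) = Add(2336, Mul(-1, Add(Pow(4, 2), Mul(-63, 4), Mul(Pow(2, Rational(1, 2)), Pow(4, Rational(3, 2))), Mul(-63, Pow(2, Rational(1, 2)), Pow(4, Rational(1, 2)))))) = Add(2336, Mul(-1, Add(16, -252, Mul(Pow(2, Rational(1, 2)), 8), Mul(-63, Pow(2, Rational(1, 2)), 2)))) = Add(2336, Mul(-1, Add(16, -252, Mul(8, Pow(2, Rational(1, 2))), Mul(-126, Pow(2, Rational(1, 2)))))) = Add(2336, Mul(-1, Add(-236, Mul(-118, Pow(2, Rational(1, 2)))))) = Add(2336, Add(236, Mul(118, Pow(2, Rational(1, 2))))) = Add(2572, Mul(118, Pow(2, Rational(1, 2))))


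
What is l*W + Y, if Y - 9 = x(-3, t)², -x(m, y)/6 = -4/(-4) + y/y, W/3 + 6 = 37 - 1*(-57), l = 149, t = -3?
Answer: 39489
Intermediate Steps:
W = 264 (W = -18 + 3*(37 - 1*(-57)) = -18 + 3*(37 + 57) = -18 + 3*94 = -18 + 282 = 264)
x(m, y) = -12 (x(m, y) = -6*(-4/(-4) + y/y) = -6*(-4*(-¼) + 1) = -6*(1 + 1) = -6*2 = -12)
Y = 153 (Y = 9 + (-12)² = 9 + 144 = 153)
l*W + Y = 149*264 + 153 = 39336 + 153 = 39489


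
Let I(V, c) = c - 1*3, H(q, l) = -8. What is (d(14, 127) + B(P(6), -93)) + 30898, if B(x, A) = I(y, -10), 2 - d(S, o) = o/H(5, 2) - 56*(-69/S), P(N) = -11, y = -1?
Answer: 245015/8 ≈ 30627.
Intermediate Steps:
d(S, o) = 2 - 3864/S + o/8 (d(S, o) = 2 - (o/(-8) - 56*(-69/S)) = 2 - (o*(-1/8) - 56*(-69/S)) = 2 - (-o/8 - 56*(-69/S)) = 2 - (-o/8 - (-3864)/S) = 2 - (-o/8 + 3864/S) = 2 - (3864/S - o/8) = 2 + (-3864/S + o/8) = 2 - 3864/S + o/8)
I(V, c) = -3 + c (I(V, c) = c - 3 = -3 + c)
B(x, A) = -13 (B(x, A) = -3 - 10 = -13)
(d(14, 127) + B(P(6), -93)) + 30898 = ((2 - 3864/14 + (1/8)*127) - 13) + 30898 = ((2 - 3864*1/14 + 127/8) - 13) + 30898 = ((2 - 276 + 127/8) - 13) + 30898 = (-2065/8 - 13) + 30898 = -2169/8 + 30898 = 245015/8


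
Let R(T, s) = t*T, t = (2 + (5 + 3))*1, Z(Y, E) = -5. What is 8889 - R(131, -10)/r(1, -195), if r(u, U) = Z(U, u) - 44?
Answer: 436871/49 ≈ 8915.7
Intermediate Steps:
t = 10 (t = (2 + 8)*1 = 10*1 = 10)
r(u, U) = -49 (r(u, U) = -5 - 44 = -49)
R(T, s) = 10*T
8889 - R(131, -10)/r(1, -195) = 8889 - 10*131/(-49) = 8889 - 1310*(-1)/49 = 8889 - 1*(-1310/49) = 8889 + 1310/49 = 436871/49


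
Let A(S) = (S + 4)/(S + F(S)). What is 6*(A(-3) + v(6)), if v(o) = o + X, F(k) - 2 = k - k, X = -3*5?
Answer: -60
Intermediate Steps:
X = -15
F(k) = 2 (F(k) = 2 + (k - k) = 2 + 0 = 2)
v(o) = -15 + o (v(o) = o - 15 = -15 + o)
A(S) = (4 + S)/(2 + S) (A(S) = (S + 4)/(S + 2) = (4 + S)/(2 + S))
6*(A(-3) + v(6)) = 6*((4 - 3)/(2 - 3) + (-15 + 6)) = 6*(1/(-1) - 9) = 6*(-1*1 - 9) = 6*(-1 - 9) = 6*(-10) = -60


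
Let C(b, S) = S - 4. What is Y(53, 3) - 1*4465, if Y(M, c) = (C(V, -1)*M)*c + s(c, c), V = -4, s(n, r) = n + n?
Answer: -5254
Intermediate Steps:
s(n, r) = 2*n
C(b, S) = -4 + S
Y(M, c) = 2*c - 5*M*c (Y(M, c) = ((-4 - 1)*M)*c + 2*c = (-5*M)*c + 2*c = -5*M*c + 2*c = 2*c - 5*M*c)
Y(53, 3) - 1*4465 = 3*(2 - 5*53) - 1*4465 = 3*(2 - 265) - 4465 = 3*(-263) - 4465 = -789 - 4465 = -5254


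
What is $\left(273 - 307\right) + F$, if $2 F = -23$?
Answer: $- \frac{91}{2} \approx -45.5$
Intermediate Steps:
$F = - \frac{23}{2}$ ($F = \frac{1}{2} \left(-23\right) = - \frac{23}{2} \approx -11.5$)
$\left(273 - 307\right) + F = \left(273 - 307\right) - \frac{23}{2} = -34 - \frac{23}{2} = - \frac{91}{2}$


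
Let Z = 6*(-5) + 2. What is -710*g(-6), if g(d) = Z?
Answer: 19880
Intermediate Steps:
Z = -28 (Z = -30 + 2 = -28)
g(d) = -28
-710*g(-6) = -710*(-28) = 19880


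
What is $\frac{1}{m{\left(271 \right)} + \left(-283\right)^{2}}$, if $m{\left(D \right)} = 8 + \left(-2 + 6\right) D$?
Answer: $\frac{1}{81181} \approx 1.2318 \cdot 10^{-5}$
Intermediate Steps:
$m{\left(D \right)} = 8 + 4 D$
$\frac{1}{m{\left(271 \right)} + \left(-283\right)^{2}} = \frac{1}{\left(8 + 4 \cdot 271\right) + \left(-283\right)^{2}} = \frac{1}{\left(8 + 1084\right) + 80089} = \frac{1}{1092 + 80089} = \frac{1}{81181}$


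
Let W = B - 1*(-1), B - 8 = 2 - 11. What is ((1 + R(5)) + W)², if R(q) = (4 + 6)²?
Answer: 10201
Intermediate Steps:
B = -1 (B = 8 + (2 - 11) = 8 - 9 = -1)
R(q) = 100 (R(q) = 10² = 100)
W = 0 (W = -1 - 1*(-1) = -1 + 1 = 0)
((1 + R(5)) + W)² = ((1 + 100) + 0)² = (101 + 0)² = 101² = 10201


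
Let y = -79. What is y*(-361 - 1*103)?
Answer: 36656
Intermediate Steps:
y*(-361 - 1*103) = -79*(-361 - 1*103) = -79*(-361 - 103) = -79*(-464) = 36656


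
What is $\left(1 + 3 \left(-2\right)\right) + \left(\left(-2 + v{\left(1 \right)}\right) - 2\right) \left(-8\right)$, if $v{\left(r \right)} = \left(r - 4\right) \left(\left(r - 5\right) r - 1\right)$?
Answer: $-93$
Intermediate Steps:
$v{\left(r \right)} = \left(-1 + r \left(-5 + r\right)\right) \left(-4 + r\right)$ ($v{\left(r \right)} = \left(-4 + r\right) \left(\left(-5 + r\right) r - 1\right) = \left(-4 + r\right) \left(r \left(-5 + r\right) - 1\right) = \left(-4 + r\right) \left(-1 + r \left(-5 + r\right)\right) = \left(-1 + r \left(-5 + r\right)\right) \left(-4 + r\right)$)
$\left(1 + 3 \left(-2\right)\right) + \left(\left(-2 + v{\left(1 \right)}\right) - 2\right) \left(-8\right) = \left(1 + 3 \left(-2\right)\right) + \left(\left(-2 + \left(4 + 1^{3} - 9 \cdot 1^{2} + 19 \cdot 1\right)\right) - 2\right) \left(-8\right) = \left(1 - 6\right) + \left(\left(-2 + \left(4 + 1 - 9 + 19\right)\right) - 2\right) \left(-8\right) = -5 + \left(\left(-2 + \left(4 + 1 - 9 + 19\right)\right) - 2\right) \left(-8\right) = -5 + \left(\left(-2 + 15\right) - 2\right) \left(-8\right) = -5 + \left(13 - 2\right) \left(-8\right) = -5 + 11 \left(-8\right) = -5 - 88 = -93$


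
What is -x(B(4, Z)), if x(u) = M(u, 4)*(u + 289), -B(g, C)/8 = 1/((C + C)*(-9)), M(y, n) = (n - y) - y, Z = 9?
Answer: -7398508/6561 ≈ -1127.6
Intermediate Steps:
M(y, n) = n - 2*y
B(g, C) = 4/(9*C) (B(g, C) = -8/((C + C)*(-9)) = -8*(-1)/((2*C)*9) = -8*1/(2*C)*(-1)/9 = -(-4)/(9*C) = 4/(9*C))
x(u) = (4 - 2*u)*(289 + u) (x(u) = (4 - 2*u)*(u + 289) = (4 - 2*u)*(289 + u))
-x(B(4, Z)) = -(-2)*(-2 + (4/9)/9)*(289 + (4/9)/9) = -(-2)*(-2 + (4/9)*(⅑))*(289 + (4/9)*(⅑)) = -(-2)*(-2 + 4/81)*(289 + 4/81) = -(-2)*(-158)*23413/(81*81) = -1*7398508/6561 = -7398508/6561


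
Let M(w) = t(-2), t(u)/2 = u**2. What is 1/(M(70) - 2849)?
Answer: -1/2841 ≈ -0.00035199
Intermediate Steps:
t(u) = 2*u**2
M(w) = 8 (M(w) = 2*(-2)**2 = 2*4 = 8)
1/(M(70) - 2849) = 1/(8 - 2849) = 1/(-2841) = -1/2841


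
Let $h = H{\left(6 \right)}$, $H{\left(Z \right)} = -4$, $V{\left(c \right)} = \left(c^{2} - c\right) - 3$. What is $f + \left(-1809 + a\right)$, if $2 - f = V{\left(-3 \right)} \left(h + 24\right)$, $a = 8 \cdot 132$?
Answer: $-931$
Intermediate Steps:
$V{\left(c \right)} = -3 + c^{2} - c$
$h = -4$
$a = 1056$
$f = -178$ ($f = 2 - \left(-3 + \left(-3\right)^{2} - -3\right) \left(-4 + 24\right) = 2 - \left(-3 + 9 + 3\right) 20 = 2 - 9 \cdot 20 = 2 - 180 = -178$)
$f + \left(-1809 + a\right) = -178 + \left(-1809 + 1056\right) = -178 - 753 = -931$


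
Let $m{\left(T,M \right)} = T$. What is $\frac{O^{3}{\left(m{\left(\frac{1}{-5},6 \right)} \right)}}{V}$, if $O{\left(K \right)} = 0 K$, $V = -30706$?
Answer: $0$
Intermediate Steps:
$O{\left(K \right)} = 0$
$\frac{O^{3}{\left(m{\left(\frac{1}{-5},6 \right)} \right)}}{V} = \frac{0^{3}}{-30706} = 0 \left(- \frac{1}{30706}\right) = 0$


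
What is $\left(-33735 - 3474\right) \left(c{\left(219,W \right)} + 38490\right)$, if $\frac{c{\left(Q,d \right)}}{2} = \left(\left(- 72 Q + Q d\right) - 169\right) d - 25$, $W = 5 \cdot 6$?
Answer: $19481888220$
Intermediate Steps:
$W = 30$
$c{\left(Q,d \right)} = -50 + 2 d \left(-169 - 72 Q + Q d\right)$ ($c{\left(Q,d \right)} = 2 \left(\left(\left(- 72 Q + Q d\right) - 169\right) d - 25\right) = 2 \left(\left(-169 - 72 Q + Q d\right) d - 25\right) = 2 \left(d \left(-169 - 72 Q + Q d\right) - 25\right) = 2 \left(-25 + d \left(-169 - 72 Q + Q d\right)\right) = -50 + 2 d \left(-169 - 72 Q + Q d\right)$)
$\left(-33735 - 3474\right) \left(c{\left(219,W \right)} + 38490\right) = \left(-33735 - 3474\right) \left(\left(-50 - 10140 - 31536 \cdot 30 + 2 \cdot 219 \cdot 30^{2}\right) + 38490\right) = - 37209 \left(\left(-50 - 10140 - 946080 + 2 \cdot 219 \cdot 900\right) + 38490\right) = - 37209 \left(\left(-50 - 10140 - 946080 + 394200\right) + 38490\right) = - 37209 \left(-562070 + 38490\right) = \left(-37209\right) \left(-523580\right) = 19481888220$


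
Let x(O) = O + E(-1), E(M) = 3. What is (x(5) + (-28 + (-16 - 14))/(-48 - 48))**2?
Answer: 170569/2304 ≈ 74.032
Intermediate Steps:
x(O) = 3 + O (x(O) = O + 3 = 3 + O)
(x(5) + (-28 + (-16 - 14))/(-48 - 48))**2 = ((3 + 5) + (-28 + (-16 - 14))/(-48 - 48))**2 = (8 + (-28 - 30)/(-96))**2 = (8 - 58*(-1/96))**2 = (8 + 29/48)**2 = (413/48)**2 = 170569/2304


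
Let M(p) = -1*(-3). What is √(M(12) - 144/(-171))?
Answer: √1387/19 ≈ 1.9601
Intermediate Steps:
M(p) = 3
√(M(12) - 144/(-171)) = √(3 - 144/(-171)) = √(3 - 144*(-1/171)) = √(3 + 16/19) = √(73/19) = √1387/19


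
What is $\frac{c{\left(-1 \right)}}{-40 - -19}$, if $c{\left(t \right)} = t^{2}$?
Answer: $- \frac{1}{21} \approx -0.047619$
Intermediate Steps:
$\frac{c{\left(-1 \right)}}{-40 - -19} = \frac{\left(-1\right)^{2}}{-40 - -19} = 1 \frac{1}{-40 + 19} = 1 \frac{1}{-21} = 1 \left(- \frac{1}{21}\right) = - \frac{1}{21}$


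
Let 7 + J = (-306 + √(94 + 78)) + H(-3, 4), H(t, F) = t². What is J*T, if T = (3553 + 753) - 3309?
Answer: -303088 + 1994*√43 ≈ -2.9001e+5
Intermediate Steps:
T = 997 (T = 4306 - 3309 = 997)
J = -304 + 2*√43 (J = -7 + ((-306 + √(94 + 78)) + (-3)²) = -7 + ((-306 + √172) + 9) = -7 + ((-306 + 2*√43) + 9) = -7 + (-297 + 2*√43) = -304 + 2*√43 ≈ -290.89)
J*T = (-304 + 2*√43)*997 = -303088 + 1994*√43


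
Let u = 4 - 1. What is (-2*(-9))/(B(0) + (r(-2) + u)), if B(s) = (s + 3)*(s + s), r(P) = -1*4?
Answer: -18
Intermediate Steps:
u = 3
r(P) = -4
B(s) = 2*s*(3 + s) (B(s) = (3 + s)*(2*s) = 2*s*(3 + s))
(-2*(-9))/(B(0) + (r(-2) + u)) = (-2*(-9))/(2*0*(3 + 0) + (-4 + 3)) = 18/(2*0*3 - 1) = 18/(0 - 1) = 18/(-1) = 18*(-1) = -18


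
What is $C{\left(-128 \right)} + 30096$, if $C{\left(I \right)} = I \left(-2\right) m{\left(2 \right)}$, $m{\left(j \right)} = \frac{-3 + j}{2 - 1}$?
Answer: $29840$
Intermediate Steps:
$m{\left(j \right)} = -3 + j$ ($m{\left(j \right)} = \frac{-3 + j}{1} = \left(-3 + j\right) 1 = -3 + j$)
$C{\left(I \right)} = 2 I$ ($C{\left(I \right)} = I \left(-2\right) \left(-3 + 2\right) = - 2 I \left(-1\right) = 2 I$)
$C{\left(-128 \right)} + 30096 = 2 \left(-128\right) + 30096 = -256 + 30096 = 29840$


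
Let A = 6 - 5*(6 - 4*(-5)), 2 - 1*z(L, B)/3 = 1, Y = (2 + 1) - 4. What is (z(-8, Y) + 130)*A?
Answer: -16492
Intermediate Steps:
Y = -1 (Y = 3 - 4 = -1)
z(L, B) = 3 (z(L, B) = 6 - 3*1 = 6 - 3 = 3)
A = -124 (A = 6 - 5*(6 + 20) = 6 - 5*26 = 6 - 130 = -124)
(z(-8, Y) + 130)*A = (3 + 130)*(-124) = 133*(-124) = -16492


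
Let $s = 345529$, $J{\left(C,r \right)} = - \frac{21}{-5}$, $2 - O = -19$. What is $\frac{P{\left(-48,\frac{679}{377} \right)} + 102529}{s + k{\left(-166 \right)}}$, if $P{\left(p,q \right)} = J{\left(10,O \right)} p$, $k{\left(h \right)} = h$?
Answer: $\frac{511637}{1726815} \approx 0.29629$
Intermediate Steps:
$O = 21$ ($O = 2 - -19 = 2 + 19 = 21$)
$J{\left(C,r \right)} = \frac{21}{5}$ ($J{\left(C,r \right)} = \left(-21\right) \left(- \frac{1}{5}\right) = \frac{21}{5}$)
$P{\left(p,q \right)} = \frac{21 p}{5}$
$\frac{P{\left(-48,\frac{679}{377} \right)} + 102529}{s + k{\left(-166 \right)}} = \frac{\frac{21}{5} \left(-48\right) + 102529}{345529 - 166} = \frac{- \frac{1008}{5} + 102529}{345363} = \frac{511637}{5} \cdot \frac{1}{345363} = \frac{511637}{1726815}$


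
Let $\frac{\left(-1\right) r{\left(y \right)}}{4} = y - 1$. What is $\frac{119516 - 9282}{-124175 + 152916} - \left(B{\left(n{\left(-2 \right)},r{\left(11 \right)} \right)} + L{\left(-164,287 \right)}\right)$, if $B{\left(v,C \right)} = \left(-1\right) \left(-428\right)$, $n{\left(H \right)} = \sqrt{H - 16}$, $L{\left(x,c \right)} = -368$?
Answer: $- \frac{1614226}{28741} \approx -56.165$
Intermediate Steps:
$n{\left(H \right)} = \sqrt{-16 + H}$
$r{\left(y \right)} = 4 - 4 y$ ($r{\left(y \right)} = - 4 \left(y - 1\right) = - 4 \left(-1 + y\right) = 4 - 4 y$)
$B{\left(v,C \right)} = 428$
$\frac{119516 - 9282}{-124175 + 152916} - \left(B{\left(n{\left(-2 \right)},r{\left(11 \right)} \right)} + L{\left(-164,287 \right)}\right) = \frac{119516 - 9282}{-124175 + 152916} - \left(428 - 368\right) = \frac{110234}{28741} - 60 = - \frac{1614226}{28741}$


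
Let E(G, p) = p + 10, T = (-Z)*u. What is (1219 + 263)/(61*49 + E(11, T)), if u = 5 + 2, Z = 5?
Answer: ½ ≈ 0.50000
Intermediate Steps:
u = 7
T = -35 (T = -1*5*7 = -5*7 = -35)
E(G, p) = 10 + p
(1219 + 263)/(61*49 + E(11, T)) = (1219 + 263)/(61*49 + (10 - 35)) = 1482/(2989 - 25) = 1482/2964 = 1482*(1/2964) = ½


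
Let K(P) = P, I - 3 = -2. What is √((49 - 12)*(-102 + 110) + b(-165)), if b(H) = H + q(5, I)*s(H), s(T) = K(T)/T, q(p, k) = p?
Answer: 2*√34 ≈ 11.662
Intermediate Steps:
I = 1 (I = 3 - 2 = 1)
s(T) = 1 (s(T) = T/T = 1)
b(H) = 5 + H (b(H) = H + 5*1 = H + 5 = 5 + H)
√((49 - 12)*(-102 + 110) + b(-165)) = √((49 - 12)*(-102 + 110) + (5 - 165)) = √(37*8 - 160) = √(296 - 160) = √136 = 2*√34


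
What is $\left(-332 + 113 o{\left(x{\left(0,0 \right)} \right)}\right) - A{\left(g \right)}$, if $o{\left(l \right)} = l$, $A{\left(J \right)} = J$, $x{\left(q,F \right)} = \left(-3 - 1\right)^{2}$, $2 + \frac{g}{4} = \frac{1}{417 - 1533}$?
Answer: $\frac{414037}{279} \approx 1484.0$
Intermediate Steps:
$g = - \frac{2233}{279}$ ($g = -8 + \frac{4}{417 - 1533} = -8 + \frac{4}{-1116} = -8 + 4 \left(- \frac{1}{1116}\right) = -8 - \frac{1}{279} = - \frac{2233}{279} \approx -8.0036$)
$x{\left(q,F \right)} = 16$ ($x{\left(q,F \right)} = \left(-4\right)^{2} = 16$)
$\left(-332 + 113 o{\left(x{\left(0,0 \right)} \right)}\right) - A{\left(g \right)} = \left(-332 + 113 \cdot 16\right) - - \frac{2233}{279} = \left(-332 + 1808\right) + \frac{2233}{279} = 1476 + \frac{2233}{279} = \frac{414037}{279}$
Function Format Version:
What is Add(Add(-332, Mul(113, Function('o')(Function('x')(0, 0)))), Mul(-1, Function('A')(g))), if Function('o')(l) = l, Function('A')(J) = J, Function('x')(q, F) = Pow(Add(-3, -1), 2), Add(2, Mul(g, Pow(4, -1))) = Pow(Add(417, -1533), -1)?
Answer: Rational(414037, 279) ≈ 1484.0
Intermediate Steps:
g = Rational(-2233, 279) (g = Add(-8, Mul(4, Pow(Add(417, -1533), -1))) = Add(-8, Mul(4, Pow(-1116, -1))) = Add(-8, Mul(4, Rational(-1, 1116))) = Add(-8, Rational(-1, 279)) = Rational(-2233, 279) ≈ -8.0036)
Function('x')(q, F) = 16 (Function('x')(q, F) = Pow(-4, 2) = 16)
Add(Add(-332, Mul(113, Function('o')(Function('x')(0, 0)))), Mul(-1, Function('A')(g))) = Add(Add(-332, Mul(113, 16)), Mul(-1, Rational(-2233, 279))) = Add(Add(-332, 1808), Rational(2233, 279)) = Add(1476, Rational(2233, 279)) = Rational(414037, 279)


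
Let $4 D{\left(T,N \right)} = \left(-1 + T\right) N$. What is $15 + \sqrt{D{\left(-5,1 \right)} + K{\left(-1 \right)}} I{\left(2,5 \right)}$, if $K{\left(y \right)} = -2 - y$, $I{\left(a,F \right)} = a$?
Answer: $15 + i \sqrt{10} \approx 15.0 + 3.1623 i$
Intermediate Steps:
$D{\left(T,N \right)} = \frac{N \left(-1 + T\right)}{4}$ ($D{\left(T,N \right)} = \frac{\left(-1 + T\right) N}{4} = \frac{N \left(-1 + T\right)}{4}$)
$15 + \sqrt{D{\left(-5,1 \right)} + K{\left(-1 \right)}} I{\left(2,5 \right)} = 15 + \sqrt{\frac{1}{4} \cdot 1 \left(-1 - 5\right) - 1} \cdot 2 = 15 + \sqrt{\frac{1}{4} \cdot 1 \left(-6\right) + \left(-2 + 1\right)} 2 = 15 + \sqrt{- \frac{3}{2} - 1} \cdot 2 = 15 + \sqrt{- \frac{5}{2}} \cdot 2 = 15 + \frac{i \sqrt{10}}{2} \cdot 2 = 15 + i \sqrt{10}$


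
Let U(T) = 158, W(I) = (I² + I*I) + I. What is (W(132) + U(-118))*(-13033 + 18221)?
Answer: 182295944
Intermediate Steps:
W(I) = I + 2*I² (W(I) = (I² + I²) + I = 2*I² + I = I + 2*I²)
(W(132) + U(-118))*(-13033 + 18221) = (132*(1 + 2*132) + 158)*(-13033 + 18221) = (132*(1 + 264) + 158)*5188 = (132*265 + 158)*5188 = (34980 + 158)*5188 = 35138*5188 = 182295944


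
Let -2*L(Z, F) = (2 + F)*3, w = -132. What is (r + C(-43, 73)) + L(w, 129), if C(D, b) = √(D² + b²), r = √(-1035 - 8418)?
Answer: -393/2 + √7178 + I*√9453 ≈ -111.78 + 97.227*I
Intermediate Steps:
r = I*√9453 (r = √(-9453) = I*√9453 ≈ 97.227*I)
L(Z, F) = -3 - 3*F/2 (L(Z, F) = -(2 + F)*3/2 = -(6 + 3*F)/2 = -3 - 3*F/2)
(r + C(-43, 73)) + L(w, 129) = (I*√9453 + √((-43)² + 73²)) + (-3 - 3/2*129) = (I*√9453 + √(1849 + 5329)) + (-3 - 387/2) = (I*√9453 + √7178) - 393/2 = (√7178 + I*√9453) - 393/2 = -393/2 + √7178 + I*√9453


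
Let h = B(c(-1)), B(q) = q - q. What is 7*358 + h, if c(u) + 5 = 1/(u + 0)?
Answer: 2506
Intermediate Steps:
c(u) = -5 + 1/u (c(u) = -5 + 1/(u + 0) = -5 + 1/u)
B(q) = 0
h = 0
7*358 + h = 7*358 + 0 = 2506 + 0 = 2506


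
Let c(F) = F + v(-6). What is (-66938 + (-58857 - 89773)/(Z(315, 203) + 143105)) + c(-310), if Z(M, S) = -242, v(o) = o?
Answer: -9608256832/142863 ≈ -67255.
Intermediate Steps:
c(F) = -6 + F (c(F) = F - 6 = -6 + F)
(-66938 + (-58857 - 89773)/(Z(315, 203) + 143105)) + c(-310) = (-66938 + (-58857 - 89773)/(-242 + 143105)) + (-6 - 310) = (-66938 - 148630/142863) - 316 = -9563112124/142863 - 316 = -9608256832/142863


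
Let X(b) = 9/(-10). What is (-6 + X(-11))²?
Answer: 4761/100 ≈ 47.610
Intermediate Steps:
X(b) = -9/10 (X(b) = 9*(-⅒) = -9/10)
(-6 + X(-11))² = (-6 - 9/10)² = (-69/10)² = 4761/100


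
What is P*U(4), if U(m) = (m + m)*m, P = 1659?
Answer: 53088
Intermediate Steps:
U(m) = 2*m² (U(m) = (2*m)*m = 2*m²)
P*U(4) = 1659*(2*4²) = 1659*(2*16) = 1659*32 = 53088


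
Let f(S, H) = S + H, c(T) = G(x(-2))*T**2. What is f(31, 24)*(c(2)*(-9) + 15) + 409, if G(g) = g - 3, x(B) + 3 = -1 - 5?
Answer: 24994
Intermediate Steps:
x(B) = -9 (x(B) = -3 + (-1 - 5) = -3 - 6 = -9)
G(g) = -3 + g
c(T) = -12*T**2 (c(T) = (-3 - 9)*T**2 = -12*T**2)
f(S, H) = H + S
f(31, 24)*(c(2)*(-9) + 15) + 409 = (24 + 31)*(-12*2**2*(-9) + 15) + 409 = 55*(-12*4*(-9) + 15) + 409 = 55*(-48*(-9) + 15) + 409 = 55*(432 + 15) + 409 = 55*447 + 409 = 24585 + 409 = 24994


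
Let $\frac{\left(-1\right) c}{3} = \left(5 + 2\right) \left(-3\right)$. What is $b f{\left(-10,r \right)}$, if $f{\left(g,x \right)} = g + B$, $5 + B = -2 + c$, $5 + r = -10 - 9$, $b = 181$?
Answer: $8326$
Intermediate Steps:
$c = 63$ ($c = - 3 \left(5 + 2\right) \left(-3\right) = - 3 \cdot 7 \left(-3\right) = \left(-3\right) \left(-21\right) = 63$)
$r = -24$ ($r = -5 - 19 = -24$)
$B = 56$ ($B = -5 + \left(-2 + 63\right) = -5 + 61 = 56$)
$f{\left(g,x \right)} = 56 + g$ ($f{\left(g,x \right)} = g + 56 = 56 + g$)
$b f{\left(-10,r \right)} = 181 \left(56 - 10\right) = 181 \cdot 46 = 8326$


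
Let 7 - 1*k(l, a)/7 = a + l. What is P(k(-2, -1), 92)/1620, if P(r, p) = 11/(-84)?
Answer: -11/136080 ≈ -8.0835e-5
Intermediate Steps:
k(l, a) = 49 - 7*a - 7*l (k(l, a) = 49 - 7*(a + l) = 49 + (-7*a - 7*l) = 49 - 7*a - 7*l)
P(r, p) = -11/84 (P(r, p) = 11*(-1/84) = -11/84)
P(k(-2, -1), 92)/1620 = -11/84/1620 = -11/84*1/1620 = -11/136080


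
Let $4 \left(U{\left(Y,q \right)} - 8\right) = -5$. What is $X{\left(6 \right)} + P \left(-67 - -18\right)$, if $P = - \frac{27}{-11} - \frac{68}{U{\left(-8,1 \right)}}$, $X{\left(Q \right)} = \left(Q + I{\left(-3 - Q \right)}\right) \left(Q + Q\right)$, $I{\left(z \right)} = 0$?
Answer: $\frac{132271}{297} \approx 445.36$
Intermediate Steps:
$U{\left(Y,q \right)} = \frac{27}{4}$ ($U{\left(Y,q \right)} = 8 + \frac{1}{4} \left(-5\right) = 8 - \frac{5}{4} = \frac{27}{4}$)
$X{\left(Q \right)} = 2 Q^{2}$ ($X{\left(Q \right)} = \left(Q + 0\right) \left(Q + Q\right) = Q 2 Q = 2 Q^{2}$)
$P = - \frac{2263}{297}$ ($P = - \frac{27}{-11} - \frac{68}{\frac{27}{4}} = \left(-27\right) \left(- \frac{1}{11}\right) - \frac{272}{27} = \frac{27}{11} - \frac{272}{27} = - \frac{2263}{297} \approx -7.6195$)
$X{\left(6 \right)} + P \left(-67 - -18\right) = 2 \cdot 6^{2} - \frac{2263 \left(-67 - -18\right)}{297} = 2 \cdot 36 - \frac{2263 \left(-67 + 18\right)}{297} = 72 - - \frac{110887}{297} = 72 + \frac{110887}{297} = \frac{132271}{297}$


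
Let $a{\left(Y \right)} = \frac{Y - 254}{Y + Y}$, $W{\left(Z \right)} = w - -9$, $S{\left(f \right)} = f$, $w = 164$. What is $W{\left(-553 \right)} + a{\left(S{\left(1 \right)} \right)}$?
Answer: $\frac{93}{2} \approx 46.5$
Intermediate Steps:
$W{\left(Z \right)} = 173$ ($W{\left(Z \right)} = 164 - -9 = 164 + 9 = 173$)
$a{\left(Y \right)} = \frac{-254 + Y}{2 Y}$
$W{\left(-553 \right)} + a{\left(S{\left(1 \right)} \right)} = 173 + \frac{-254 + 1}{2 \cdot 1} = 173 + \frac{1}{2} \cdot 1 \left(-253\right) = 173 - \frac{253}{2} = \frac{93}{2}$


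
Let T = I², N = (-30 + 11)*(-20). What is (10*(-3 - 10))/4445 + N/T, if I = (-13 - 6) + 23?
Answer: 84351/3556 ≈ 23.721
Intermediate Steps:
I = 4 (I = -19 + 23 = 4)
N = 380 (N = -19*(-20) = 380)
T = 16 (T = 4² = 16)
(10*(-3 - 10))/4445 + N/T = (10*(-3 - 10))/4445 + 380/16 = (10*(-13))*(1/4445) + 380*(1/16) = -130*1/4445 + 95/4 = -26/889 + 95/4 = 84351/3556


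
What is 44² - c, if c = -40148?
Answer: 42084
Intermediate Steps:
44² - c = 44² - 1*(-40148) = 1936 + 40148 = 42084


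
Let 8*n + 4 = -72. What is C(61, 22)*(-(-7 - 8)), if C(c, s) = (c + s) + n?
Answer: 2205/2 ≈ 1102.5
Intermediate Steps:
n = -19/2 (n = -½ + (⅛)*(-72) = -½ - 9 = -19/2 ≈ -9.5000)
C(c, s) = -19/2 + c + s (C(c, s) = (c + s) - 19/2 = -19/2 + c + s)
C(61, 22)*(-(-7 - 8)) = (-19/2 + 61 + 22)*(-(-7 - 8)) = 147*(-1*(-15))/2 = (147/2)*15 = 2205/2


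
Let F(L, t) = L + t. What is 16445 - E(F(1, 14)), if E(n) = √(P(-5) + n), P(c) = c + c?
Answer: 16445 - √5 ≈ 16443.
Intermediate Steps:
P(c) = 2*c
E(n) = √(-10 + n) (E(n) = √(2*(-5) + n) = √(-10 + n))
16445 - E(F(1, 14)) = 16445 - √(-10 + (1 + 14)) = 16445 - √(-10 + 15) = 16445 - √5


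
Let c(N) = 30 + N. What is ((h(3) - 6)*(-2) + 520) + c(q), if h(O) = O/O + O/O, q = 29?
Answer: 587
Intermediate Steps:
h(O) = 2 (h(O) = 1 + 1 = 2)
((h(3) - 6)*(-2) + 520) + c(q) = ((2 - 6)*(-2) + 520) + (30 + 29) = (-4*(-2) + 520) + 59 = (8 + 520) + 59 = 528 + 59 = 587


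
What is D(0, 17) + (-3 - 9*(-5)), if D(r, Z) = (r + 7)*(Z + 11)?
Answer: 238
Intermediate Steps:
D(r, Z) = (7 + r)*(11 + Z)
D(0, 17) + (-3 - 9*(-5)) = (77 + 7*17 + 11*0 + 17*0) + (-3 - 9*(-5)) = (77 + 119 + 0 + 0) + (-3 + 45) = 196 + 42 = 238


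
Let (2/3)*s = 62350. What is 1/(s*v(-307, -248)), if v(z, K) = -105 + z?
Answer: -1/38532300 ≈ -2.5952e-8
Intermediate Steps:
s = 93525 (s = (3/2)*62350 = 93525)
1/(s*v(-307, -248)) = 1/(93525*(-105 - 307)) = (1/93525)/(-412) = (1/93525)*(-1/412) = -1/38532300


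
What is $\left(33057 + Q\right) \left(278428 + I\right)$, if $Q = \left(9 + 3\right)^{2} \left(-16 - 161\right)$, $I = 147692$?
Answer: $3225302280$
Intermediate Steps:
$Q = -25488$ ($Q = 12^{2} \left(-177\right) = 144 \left(-177\right) = -25488$)
$\left(33057 + Q\right) \left(278428 + I\right) = \left(33057 - 25488\right) \left(278428 + 147692\right) = 7569 \cdot 426120 = 3225302280$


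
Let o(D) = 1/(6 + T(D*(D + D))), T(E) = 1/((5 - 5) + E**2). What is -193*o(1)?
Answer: -772/25 ≈ -30.880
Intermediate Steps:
T(E) = E**(-2) (T(E) = 1/(0 + E**2) = 1/(E**2) = E**(-2))
o(D) = 1/(6 + 1/(4*D**4)) (o(D) = 1/(6 + (D*(D + D))**(-2)) = 1/(6 + (D*(2*D))**(-2)) = 1/(6 + (2*D**2)**(-2)) = 1/(6 + 1/(4*D**4)))
-193*o(1) = -772*1**4/(1 + 24*1**4) = -772/(1 + 24*1) = -772/(1 + 24) = -772/25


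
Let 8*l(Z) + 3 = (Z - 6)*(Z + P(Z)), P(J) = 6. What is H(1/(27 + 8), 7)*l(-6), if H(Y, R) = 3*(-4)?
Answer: 9/2 ≈ 4.5000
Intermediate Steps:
H(Y, R) = -12
l(Z) = -3/8 + (-6 + Z)*(6 + Z)/8 (l(Z) = -3/8 + ((Z - 6)*(Z + 6))/8 = -3/8 + ((-6 + Z)*(6 + Z))/8 = -3/8 + (-6 + Z)*(6 + Z)/8)
H(1/(27 + 8), 7)*l(-6) = -12*(-39/8 + (⅛)*(-6)²) = -12*(-39/8 + (⅛)*36) = -12*(-39/8 + 9/2) = -12*(-3/8) = 9/2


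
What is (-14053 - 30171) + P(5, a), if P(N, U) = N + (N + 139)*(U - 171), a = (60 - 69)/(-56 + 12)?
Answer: -756949/11 ≈ -68814.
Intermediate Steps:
a = 9/44 (a = -9/(-44) = -9*(-1/44) = 9/44 ≈ 0.20455)
P(N, U) = N + (-171 + U)*(139 + N) (P(N, U) = N + (139 + N)*(-171 + U) = N + (-171 + U)*(139 + N))
(-14053 - 30171) + P(5, a) = (-14053 - 30171) + (-23769 - 170*5 + 139*(9/44) + 5*(9/44)) = -44224 + (-23769 - 850 + 1251/44 + 45/44) = -44224 - 270485/11 = -756949/11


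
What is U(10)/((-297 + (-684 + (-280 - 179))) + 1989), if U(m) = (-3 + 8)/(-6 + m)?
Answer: 5/2196 ≈ 0.0022769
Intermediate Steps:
U(m) = 5/(-6 + m)
U(10)/((-297 + (-684 + (-280 - 179))) + 1989) = (5/(-6 + 10))/((-297 + (-684 + (-280 - 179))) + 1989) = (5/4)/((-297 + (-684 - 459)) + 1989) = (5*(¼))/((-297 - 1143) + 1989) = 5/(4*(-1440 + 1989)) = (5/4)/549 = (5/4)*(1/549) = 5/2196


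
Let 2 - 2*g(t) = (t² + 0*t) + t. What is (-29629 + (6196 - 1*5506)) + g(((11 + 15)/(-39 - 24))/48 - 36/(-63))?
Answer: -132314881057/4572288 ≈ -28938.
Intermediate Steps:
g(t) = 1 - t/2 - t²/2 (g(t) = 1 - ((t² + 0*t) + t)/2 = 1 - ((t² + 0) + t)/2 = 1 - (t² + t)/2 = 1 - (t + t²)/2 = 1 + (-t/2 - t²/2) = 1 - t/2 - t²/2)
(-29629 + (6196 - 1*5506)) + g(((11 + 15)/(-39 - 24))/48 - 36/(-63)) = (-29629 + (6196 - 1*5506)) + (1 - (((11 + 15)/(-39 - 24))/48 - 36/(-63))/2 - (((11 + 15)/(-39 - 24))/48 - 36/(-63))²/2) = (-29629 + (6196 - 5506)) + (1 - ((26/(-63))*(1/48) - 36*(-1/63))/2 - ((26/(-63))*(1/48) - 36*(-1/63))²/2) = (-29629 + 690) + (1 - ((26*(-1/63))*(1/48) + 4/7)/2 - ((26*(-1/63))*(1/48) + 4/7)²/2) = -28939 + (1 - (-26/63*1/48 + 4/7)/2 - (-26/63*1/48 + 4/7)²/2) = -28939 + (1 - (-13/1512 + 4/7)/2 - (-13/1512 + 4/7)²/2) = -28939 + (1 - ½*851/1512 - (851/1512)²/2) = -28939 + (1 - 851/3024 - ½*724201/2286144) = -28939 + (1 - 851/3024 - 724201/4572288) = -28939 + 2561375/4572288 = -132314881057/4572288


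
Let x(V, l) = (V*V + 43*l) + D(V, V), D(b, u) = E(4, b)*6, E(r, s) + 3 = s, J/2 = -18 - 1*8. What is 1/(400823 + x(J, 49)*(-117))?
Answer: -1/123454 ≈ -8.1002e-6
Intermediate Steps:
J = -52 (J = 2*(-18 - 1*8) = 2*(-18 - 8) = 2*(-26) = -52)
E(r, s) = -3 + s
D(b, u) = -18 + 6*b (D(b, u) = (-3 + b)*6 = -18 + 6*b)
x(V, l) = -18 + V² + 6*V + 43*l (x(V, l) = (V*V + 43*l) + (-18 + 6*V) = (V² + 43*l) + (-18 + 6*V) = -18 + V² + 6*V + 43*l)
1/(400823 + x(J, 49)*(-117)) = 1/(400823 + (-18 + (-52)² + 6*(-52) + 43*49)*(-117)) = 1/(400823 + (-18 + 2704 - 312 + 2107)*(-117)) = 1/(400823 + 4481*(-117)) = 1/(400823 - 524277) = 1/(-123454) = -1/123454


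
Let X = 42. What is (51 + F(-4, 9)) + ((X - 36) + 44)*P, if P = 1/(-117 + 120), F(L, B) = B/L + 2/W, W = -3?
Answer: 259/4 ≈ 64.750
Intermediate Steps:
F(L, B) = -2/3 + B/L (F(L, B) = B/L + 2/(-3) = B/L + 2*(-1/3) = B/L - 2/3 = -2/3 + B/L)
P = 1/3 ≈ 0.33333
(51 + F(-4, 9)) + ((X - 36) + 44)*P = (51 + (-2/3 + 9/(-4))) + ((42 - 36) + 44)*(1/3) = (51 + (-2/3 + 9*(-1/4))) + (6 + 44)*(1/3) = (51 + (-2/3 - 9/4)) + 50*(1/3) = (51 - 35/12) + 50/3 = 577/12 + 50/3 = 259/4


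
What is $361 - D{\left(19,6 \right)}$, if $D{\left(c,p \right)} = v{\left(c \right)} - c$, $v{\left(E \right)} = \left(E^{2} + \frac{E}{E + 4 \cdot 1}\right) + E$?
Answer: $- \frac{19}{23} \approx -0.82609$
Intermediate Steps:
$v{\left(E \right)} = E + E^{2} + \frac{E}{4 + E}$ ($v{\left(E \right)} = \left(E^{2} + \frac{E}{E + 4}\right) + E = \left(E^{2} + \frac{E}{4 + E}\right) + E = E + E^{2} + \frac{E}{4 + E}$)
$D{\left(c,p \right)} = - c + \frac{c \left(5 + c^{2} + 5 c\right)}{4 + c}$ ($D{\left(c,p \right)} = \frac{c \left(5 + c^{2} + 5 c\right)}{4 + c} - c = - c + \frac{c \left(5 + c^{2} + 5 c\right)}{4 + c}$)
$361 - D{\left(19,6 \right)} = 361 - \frac{19 \left(1 + 19^{2} + 4 \cdot 19\right)}{4 + 19} = 361 - \frac{19 \left(1 + 361 + 76\right)}{23} = 361 - 19 \cdot \frac{1}{23} \cdot 438 = 361 - \frac{8322}{23} = - \frac{19}{23}$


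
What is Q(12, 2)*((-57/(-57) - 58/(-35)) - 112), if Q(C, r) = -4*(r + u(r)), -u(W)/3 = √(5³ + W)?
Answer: 30616/35 - 45924*√127/35 ≈ -13912.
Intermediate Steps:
u(W) = -3*√(125 + W) (u(W) = -3*√(5³ + W) = -3*√(125 + W))
Q(C, r) = -4*r + 12*√(125 + r) (Q(C, r) = -4*(r - 3*√(125 + r)) = -4*r + 12*√(125 + r))
Q(12, 2)*((-57/(-57) - 58/(-35)) - 112) = (-4*2 + 12*√(125 + 2))*((-57/(-57) - 58/(-35)) - 112) = (-8 + 12*√127)*((-57*(-1/57) - 58*(-1/35)) - 112) = (-8 + 12*√127)*((1 + 58/35) - 112) = (-8 + 12*√127)*(93/35 - 112) = (-8 + 12*√127)*(-3827/35) = 30616/35 - 45924*√127/35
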